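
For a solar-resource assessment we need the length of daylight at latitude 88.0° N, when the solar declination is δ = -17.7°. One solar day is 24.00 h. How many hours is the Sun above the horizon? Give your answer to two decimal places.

0.00 h

cos h₀ = −tan ϕ · tan δ = 9.1390 ≥ 1, so the Sun never rises (polar night) and h₀ = 0.
Daylight = 2h₀/(2π) × 24.00 h = (0.0000/π) × 24.00 = 0.00 h.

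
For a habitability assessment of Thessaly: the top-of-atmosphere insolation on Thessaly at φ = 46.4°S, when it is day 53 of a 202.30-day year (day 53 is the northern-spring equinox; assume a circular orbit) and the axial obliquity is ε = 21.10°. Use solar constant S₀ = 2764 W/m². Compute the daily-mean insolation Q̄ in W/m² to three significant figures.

Q̄ ≈ 607 W/m²

Solar longitude: λ_s = 360° × (53 − 53)/202.30 = 0.000°.
sin δ = sin 21.10° × sin 0.000° = 0.00000, so δ = +0.000°.
cos H₀ = −tan(-46.4°) tan(+0.000°) = 0.0000, H₀ = 1.5708 rad.
Bracket: H₀ sin φ sin δ + cos φ cos δ sin H₀ = 1.5708×-0.72417×0.00000 + 0.68962×1.00000×1.00000 = -0.000000 + 0.689620 = 0.689620.
Q̄ = (S₀/π) × [bracket] = (2764/π) × 0.689620 = 606.7 W/m².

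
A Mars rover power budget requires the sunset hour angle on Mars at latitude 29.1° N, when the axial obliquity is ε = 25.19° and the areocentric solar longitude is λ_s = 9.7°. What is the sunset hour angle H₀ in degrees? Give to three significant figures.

H₀ = 92.3°

sin δ = sin 25.19° × sin 9.7° = 0.07171, so δ = +4.112°.
cos H₀ = −tan φ · tan δ = −tan(+29.1°) × tan(+4.112°) = -0.0400, so H₀ = 1.6108 rad = 92.29°.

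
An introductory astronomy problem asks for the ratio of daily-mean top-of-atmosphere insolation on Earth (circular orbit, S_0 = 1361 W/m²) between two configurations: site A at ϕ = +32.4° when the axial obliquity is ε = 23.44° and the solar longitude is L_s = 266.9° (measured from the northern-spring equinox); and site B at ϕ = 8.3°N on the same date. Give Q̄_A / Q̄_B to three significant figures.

Q̄_A / Q̄_B ≈ 0.573

— Configuration A (ϕ=+32.4°):
Solar declination: sin δ = sin ε · sin L_s = sin 23.44° × sin 266.9° = -0.39721, so δ = -23.404°.
cos h₀ = −tan(+32.4°) tan(-23.404°) = 0.2747, h₀ = 1.2925 rad.
Bracket: h₀ sin ϕ sin δ + cos ϕ cos δ sin h₀ = 1.2925×0.53583×-0.39721 + 0.84433×0.91773×0.96154 = -0.275092 + 0.745066 = 0.469974.
Q̄ = (S_0/π) × [bracket] = (1361/π) × 0.469974 = 203.60 W/m².
— Configuration B (ϕ=+8.3°):
cos h₀ = −tan(+8.3°) tan(-23.404°) = 0.0631, h₀ = 1.5076 rad.
Bracket: h₀ sin ϕ sin δ + cos ϕ cos δ sin h₀ = 1.5076×0.14436×-0.39721 + 0.98953×0.91773×0.99800 = -0.086448 + 0.906305 = 0.819857.
Q̄ = (S_0/π) × [bracket] = (1361/π) × 0.819857 = 355.18 W/m².
Ratio Q̄_A / Q̄_B = 203.60 / 355.18 = 0.5732.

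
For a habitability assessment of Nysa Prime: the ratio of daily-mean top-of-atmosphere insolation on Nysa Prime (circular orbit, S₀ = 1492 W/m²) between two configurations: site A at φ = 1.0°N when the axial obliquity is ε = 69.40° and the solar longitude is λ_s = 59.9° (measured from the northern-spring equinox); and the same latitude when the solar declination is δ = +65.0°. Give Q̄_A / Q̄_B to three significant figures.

Q̄_A / Q̄_B ≈ 1.36

— Configuration A (φ=+1.0°):
Solar declination: sin δ = sin ε · sin λ_s = sin 69.40° × sin 59.9° = 0.80983, so δ = +54.080°.
cos H₀ = −tan(+1.0°) tan(+54.080°) = -0.0241, H₀ = 1.5949 rad.
Bracket: H₀ sin φ sin δ + cos φ cos δ sin H₀ = 1.5949×0.01745×0.80983 + 0.99985×0.58666×0.99971 = 0.022538 + 0.586402 = 0.608940.
Q̄ = (S₀/π) × [bracket] = (1492/π) × 0.608940 = 289.20 W/m².
— Configuration B (φ=+1.0°):
cos H₀ = −tan(+1.0°) tan(+65.000°) = -0.0374, H₀ = 1.6082 rad.
Bracket: H₀ sin φ sin δ + cos φ cos δ sin H₀ = 1.6082×0.01745×0.90631 + 0.99985×0.42262×0.99930 = 0.025434 + 0.422261 = 0.447695.
Q̄ = (S₀/π) × [bracket] = (1492/π) × 0.447695 = 212.62 W/m².
Ratio Q̄_A / Q̄_B = 289.20 / 212.62 = 1.360.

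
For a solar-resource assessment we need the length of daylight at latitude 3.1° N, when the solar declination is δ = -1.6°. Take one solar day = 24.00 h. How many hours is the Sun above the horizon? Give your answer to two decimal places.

11.99 h

cos H₀ = −tan φ · tan δ = −tan(+3.1°) × tan(-1.600°) = 0.0015, so H₀ = 1.5693 rad = 89.91°.
Daylight = 2H₀/(2π) × 24.00 h = (1.5693/π) × 24.00 = 11.99 h.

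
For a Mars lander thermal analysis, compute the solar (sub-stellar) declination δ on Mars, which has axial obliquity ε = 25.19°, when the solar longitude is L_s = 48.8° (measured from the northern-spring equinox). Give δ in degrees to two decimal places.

δ = +18.68°

sin δ = sin ε · sin L_s = sin 25.19° × sin 48.8° = 0.320244.
δ = arcsin(0.320244) = +18.68°.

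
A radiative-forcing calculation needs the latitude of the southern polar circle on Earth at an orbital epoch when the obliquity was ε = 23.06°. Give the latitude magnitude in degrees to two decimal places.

The polar circle is the lowest latitude that experiences at least one full rotation of continuous darkness at the northern-summer solstice; it lies at |φ| = 90° − ε = 90° − 23.06° = 66.94°.

66.94°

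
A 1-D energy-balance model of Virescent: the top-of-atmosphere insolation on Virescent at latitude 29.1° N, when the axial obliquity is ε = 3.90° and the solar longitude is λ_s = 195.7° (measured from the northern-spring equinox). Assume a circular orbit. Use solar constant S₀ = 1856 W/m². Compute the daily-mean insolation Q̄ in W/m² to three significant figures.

Solar declination: sin δ = sin ε · sin λ_s = sin 3.90° × sin 195.7° = -0.01840, so δ = -1.055°.
cos H₀ = −tan(+29.1°) tan(-1.055°) = 0.0102, H₀ = 1.5606 rad.
Bracket: H₀ sin φ sin δ + cos φ cos δ sin H₀ = 1.5606×0.48634×-0.01840 + 0.87377×0.99983×0.99995 = -0.013965 + 0.873578 = 0.859613.
Q̄ = (S₀/π) × [bracket] = (1856/π) × 0.859613 = 507.8 W/m².

Q̄ ≈ 508 W/m²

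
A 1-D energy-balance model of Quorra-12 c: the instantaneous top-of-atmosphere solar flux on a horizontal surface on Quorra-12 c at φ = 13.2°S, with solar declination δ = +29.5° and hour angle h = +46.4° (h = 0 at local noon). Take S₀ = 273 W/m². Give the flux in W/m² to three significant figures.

cos θ_z = sin φ sin δ + cos φ cos δ cos h = -0.112445 + 0.584356 = 0.471911.
Flux = S₀ · cos θ_z = 273 × 0.471911 = 128.8 W/m².

129 W/m²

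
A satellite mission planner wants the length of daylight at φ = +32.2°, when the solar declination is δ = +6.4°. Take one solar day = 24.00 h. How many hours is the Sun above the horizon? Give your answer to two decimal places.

cos H₀ = −tan φ · tan δ = −tan(+32.2°) × tan(+6.400°) = -0.0706, so H₀ = 1.6415 rad = 94.05°.
Daylight = 2H₀/(2π) × 24.00 h = (1.6415/π) × 24.00 = 12.54 h.

12.54 h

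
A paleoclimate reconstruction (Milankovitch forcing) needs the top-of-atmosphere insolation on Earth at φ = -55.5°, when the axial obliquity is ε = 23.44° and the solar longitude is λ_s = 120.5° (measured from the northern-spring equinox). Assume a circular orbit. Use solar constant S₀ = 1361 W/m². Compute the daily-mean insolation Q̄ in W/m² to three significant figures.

Solar declination: sin δ = sin ε · sin λ_s = sin 23.44° × sin 120.5° = 0.34275, so δ = +20.044°.
cos H₀ = −tan(-55.5°) tan(+20.044°) = 0.5309, H₀ = 1.0112 rad.
Bracket: H₀ sin φ sin δ + cos φ cos δ sin H₀ = 1.0112×-0.82413×0.34275 + 0.56641×0.93943×0.84746 = -0.285634 + 0.450936 = 0.165302.
Q̄ = (S₀/π) × [bracket] = (1361/π) × 0.165302 = 71.61 W/m².

Q̄ ≈ 71.6 W/m²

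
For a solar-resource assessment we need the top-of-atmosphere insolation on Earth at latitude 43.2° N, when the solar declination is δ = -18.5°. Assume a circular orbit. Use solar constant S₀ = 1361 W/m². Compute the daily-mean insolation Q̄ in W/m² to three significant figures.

cos H₀ = −tan(+43.2°) tan(-18.500°) = 0.3142, H₀ = 1.2512 rad.
Bracket: H₀ sin φ sin δ + cos φ cos δ sin H₀ = 1.2512×0.68455×-0.31730 + 0.72897×0.94832×0.94935 = -0.271770 + 0.656283 = 0.384513.
Q̄ = (S₀/π) × [bracket] = (1361/π) × 0.384513 = 166.6 W/m².

Q̄ ≈ 167 W/m²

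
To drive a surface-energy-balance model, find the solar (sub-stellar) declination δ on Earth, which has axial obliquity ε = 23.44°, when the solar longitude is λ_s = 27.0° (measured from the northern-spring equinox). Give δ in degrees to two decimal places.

sin δ = sin ε · sin λ_s = sin 23.44° × sin 27.0° = 0.180592.
δ = arcsin(0.180592) = +10.40°.

δ = +10.40°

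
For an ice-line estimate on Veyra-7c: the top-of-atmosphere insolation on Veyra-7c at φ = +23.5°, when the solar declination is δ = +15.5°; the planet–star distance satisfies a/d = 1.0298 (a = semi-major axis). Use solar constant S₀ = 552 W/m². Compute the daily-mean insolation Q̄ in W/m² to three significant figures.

cos H₀ = −tan(+23.5°) tan(+15.500°) = -0.1206, H₀ = 1.6917 rad.
Bracket: H₀ sin φ sin δ + cos φ cos δ sin H₀ = 1.6917×0.39875×0.26724 + 0.91706×0.96363×0.99270 = 0.180271 + 0.877255 = 1.057526.
Inverse-square distance factor (a/d)² = 1.0298² = 1.060488.
Q̄ = (S₀/π) × 1.060488 × [bracket] = (552/π) × 1.060488 × 1.057526 = 197.1 W/m².

Q̄ ≈ 197 W/m²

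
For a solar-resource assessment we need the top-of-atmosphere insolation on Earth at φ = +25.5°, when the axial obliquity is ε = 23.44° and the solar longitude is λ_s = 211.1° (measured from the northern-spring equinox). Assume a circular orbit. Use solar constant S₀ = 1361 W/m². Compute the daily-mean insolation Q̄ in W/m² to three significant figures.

Solar declination: sin δ = sin ε · sin λ_s = sin 23.44° × sin 211.1° = -0.20547, so δ = -11.857°.
cos H₀ = −tan(+25.5°) tan(-11.857°) = 0.1001, H₀ = 1.4705 rad.
Bracket: H₀ sin φ sin δ + cos φ cos δ sin H₀ = 1.4705×0.43051×-0.20547 + 0.90259×0.97866×0.99497 = -0.130076 + 0.878886 = 0.748810.
Q̄ = (S₀/π) × [bracket] = (1361/π) × 0.748810 = 324.4 W/m².

Q̄ ≈ 324 W/m²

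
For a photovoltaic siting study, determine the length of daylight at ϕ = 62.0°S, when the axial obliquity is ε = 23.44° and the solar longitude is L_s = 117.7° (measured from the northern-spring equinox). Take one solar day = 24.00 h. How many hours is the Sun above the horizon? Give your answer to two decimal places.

Solar declination: sin δ = sin ε · sin L_s = sin 23.44° × sin 117.7° = 0.35220, so δ = +20.622°.
cos h₀ = −tan ϕ · tan δ = −tan(-62.0°) × tan(+20.622°) = 0.7077, so h₀ = 0.7845 rad = 44.95°.
Daylight = 2h₀/(2π) × 24.00 h = (0.7845/π) × 24.00 = 5.99 h.

5.99 h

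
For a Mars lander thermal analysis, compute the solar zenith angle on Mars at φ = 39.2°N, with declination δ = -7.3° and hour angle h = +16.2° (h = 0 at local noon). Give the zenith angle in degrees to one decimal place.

cos θ_z = sin φ sin δ + cos φ cos δ cos h = -0.080309 + 0.738142 = 0.657833.
θ_z = arccos(0.657833) = 48.9°.

θ_z = 48.9°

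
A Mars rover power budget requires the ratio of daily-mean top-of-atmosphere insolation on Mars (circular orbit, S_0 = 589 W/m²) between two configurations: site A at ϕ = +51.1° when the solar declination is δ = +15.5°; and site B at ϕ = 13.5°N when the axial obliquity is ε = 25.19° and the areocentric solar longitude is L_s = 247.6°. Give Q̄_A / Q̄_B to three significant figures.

— Configuration A (ϕ=+51.1°):
cos h₀ = −tan(+51.1°) tan(+15.500°) = -0.3437, h₀ = 1.9216 rad.
Bracket: h₀ sin ϕ sin δ + cos ϕ cos δ sin h₀ = 1.9216×0.77824×0.26724 + 0.62796×0.96363×0.93908 = 0.399648 + 0.568257 = 0.967905.
Q̄ = (S_0/π) × [bracket] = (589/π) × 0.967905 = 181.47 W/m².
— Configuration B (ϕ=+13.5°):
sin δ = sin 25.19° × sin 247.6° = -0.39351, so δ = -23.173°.
cos h₀ = −tan(+13.5°) tan(-23.173°) = 0.1028, h₀ = 1.4679 rad.
Bracket: h₀ sin ϕ sin δ + cos ϕ cos δ sin h₀ = 1.4679×0.23345×-0.39351 + 0.97237×0.91932×0.99471 = -0.134849 + 0.889190 = 0.754341.
Q̄ = (S_0/π) × [bracket] = (589/π) × 0.754341 = 141.43 W/m².
Ratio Q̄_A / Q̄_B = 181.47 / 141.43 = 1.283.

Q̄_A / Q̄_B ≈ 1.28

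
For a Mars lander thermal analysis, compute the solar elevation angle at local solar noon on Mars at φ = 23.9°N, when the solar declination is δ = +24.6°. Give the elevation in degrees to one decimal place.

At local noon the hour angle is zero, so the zenith angle equals |φ − δ| = |+23.9° − (+24.600°)| = 0.700°.
Elevation = 90° − 0.700° = 89.3°.

89.3°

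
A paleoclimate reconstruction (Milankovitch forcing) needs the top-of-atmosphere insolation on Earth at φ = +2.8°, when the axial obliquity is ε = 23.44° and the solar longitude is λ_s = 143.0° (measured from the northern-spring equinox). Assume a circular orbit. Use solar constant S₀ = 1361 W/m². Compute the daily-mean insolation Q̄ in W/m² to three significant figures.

Solar declination: sin δ = sin ε · sin λ_s = sin 23.44° × sin 143.0° = 0.23940, so δ = +13.851°.
cos H₀ = −tan(+2.8°) tan(+13.851°) = -0.0121, H₀ = 1.5829 rad.
Bracket: H₀ sin φ sin δ + cos φ cos δ sin H₀ = 1.5829×0.04885×0.23940 + 0.99881×0.97092×0.99993 = 0.018512 + 0.969697 = 0.988209.
Q̄ = (S₀/π) × [bracket] = (1361/π) × 0.988209 = 428.1 W/m².

Q̄ ≈ 428 W/m²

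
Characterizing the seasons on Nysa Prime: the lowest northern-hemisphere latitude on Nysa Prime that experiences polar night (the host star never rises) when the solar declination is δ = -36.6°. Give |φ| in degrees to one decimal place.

|φ| = 53.4°

Polar night requires cos H₀ = −tan φ tan δ ≥ 1, i.e. tan φ tan δ ≤ −1.
The boundary is |tan φ| · |tan δ| = 1, so |φ| = 90° − |δ| = 90° − 36.6° = 53.4° in the northern hemisphere.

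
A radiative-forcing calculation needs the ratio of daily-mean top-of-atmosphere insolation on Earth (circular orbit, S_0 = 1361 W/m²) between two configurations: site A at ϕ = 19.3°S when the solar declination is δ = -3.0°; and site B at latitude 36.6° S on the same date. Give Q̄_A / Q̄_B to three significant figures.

Q̄_A / Q̄_B ≈ 1.14

— Configuration A (ϕ=-19.3°):
cos h₀ = −tan(-19.3°) tan(-3.000°) = -0.0184, h₀ = 1.5892 rad.
Bracket: h₀ sin ϕ sin δ + cos ϕ cos δ sin h₀ = 1.5892×-0.33051×-0.05234 + 0.94380×0.99863×0.99983 = 0.027491 + 0.942347 = 0.969838.
Q̄ = (S_0/π) × [bracket] = (1361/π) × 0.969838 = 420.15 W/m².
— Configuration B (ϕ=-36.6°):
cos h₀ = −tan(-36.6°) tan(-3.000°) = -0.0389, h₀ = 1.6097 rad.
Bracket: h₀ sin ϕ sin δ + cos ϕ cos δ sin h₀ = 1.6097×-0.59622×-0.05234 + 0.80282×0.99863×0.99924 = 0.050233 + 0.801111 = 0.851344.
Q̄ = (S_0/π) × [bracket] = (1361/π) × 0.851344 = 368.82 W/m².
Ratio Q̄_A / Q̄_B = 420.15 / 368.82 = 1.139.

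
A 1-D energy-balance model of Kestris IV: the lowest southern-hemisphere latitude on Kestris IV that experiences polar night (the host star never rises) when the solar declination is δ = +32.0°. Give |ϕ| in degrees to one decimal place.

|ϕ| = 58.0°

Polar night requires cos h₀ = −tan ϕ tan δ ≥ 1, i.e. tan ϕ tan δ ≤ −1.
The boundary is |tan ϕ| · |tan δ| = 1, so |ϕ| = 90° − |δ| = 90° − 32.0° = 58.0° in the southern hemisphere.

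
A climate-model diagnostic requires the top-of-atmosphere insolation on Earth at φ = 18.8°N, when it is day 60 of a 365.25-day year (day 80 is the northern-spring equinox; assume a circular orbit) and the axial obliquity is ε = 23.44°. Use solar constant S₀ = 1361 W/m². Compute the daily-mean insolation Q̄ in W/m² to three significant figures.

Q̄ ≈ 377 W/m²

Solar longitude: λ_s = 360° × (60 − 80)/365.25 = -19.713°, i.e. -19.713° + 360° = 340.287°.
sin δ = sin 23.44° × sin 340.287° = -0.13417, so δ = -7.711°.
cos H₀ = −tan(+18.8°) tan(-7.711°) = 0.0461, H₀ = 1.5247 rad.
Bracket: H₀ sin φ sin δ + cos φ cos δ sin H₀ = 1.5247×0.32227×-0.13417 + 0.94665×0.99096×0.99894 = -0.065926 + 0.937098 = 0.871172.
Q̄ = (S₀/π) × [bracket] = (1361/π) × 0.871172 = 377.4 W/m².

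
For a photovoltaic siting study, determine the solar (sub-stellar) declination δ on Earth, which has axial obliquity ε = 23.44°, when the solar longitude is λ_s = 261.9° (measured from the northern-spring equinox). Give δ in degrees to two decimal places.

δ = -23.19°

sin δ = sin ε · sin λ_s = sin 23.44° × sin 261.9° = -0.393820.
δ = arcsin(-0.393820) = -23.19°.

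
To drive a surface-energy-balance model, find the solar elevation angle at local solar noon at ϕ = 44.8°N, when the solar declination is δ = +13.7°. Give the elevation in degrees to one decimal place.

58.9°

At local noon the hour angle is zero, so the zenith angle equals |ϕ − δ| = |+44.8° − (+13.700°)| = 31.100°.
Elevation = 90° − 31.100° = 58.9°.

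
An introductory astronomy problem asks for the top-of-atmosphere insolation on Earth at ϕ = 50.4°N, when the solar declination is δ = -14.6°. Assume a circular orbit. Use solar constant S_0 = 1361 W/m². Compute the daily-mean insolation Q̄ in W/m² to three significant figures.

Q̄ ≈ 148 W/m²

cos h₀ = −tan(+50.4°) tan(-14.600°) = 0.3149, h₀ = 1.2505 rad.
Bracket: h₀ sin ϕ sin δ + cos ϕ cos δ sin h₀ = 1.2505×0.77051×-0.25207 + 0.63742×0.96771×0.94914 = -0.242875 + 0.585465 = 0.342590.
Q̄ = (S_0/π) × [bracket] = (1361/π) × 0.342590 = 148.4 W/m².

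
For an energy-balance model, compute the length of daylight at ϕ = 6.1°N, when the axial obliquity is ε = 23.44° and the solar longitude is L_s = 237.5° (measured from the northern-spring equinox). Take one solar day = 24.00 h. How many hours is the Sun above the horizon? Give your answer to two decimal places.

Solar declination: sin δ = sin ε · sin L_s = sin 23.44° × sin 237.5° = -0.33549, so δ = -19.602°.
cos h₀ = −tan ϕ · tan δ = −tan(+6.1°) × tan(-19.602°) = 0.0381, so h₀ = 1.5327 rad = 87.82°.
Daylight = 2h₀/(2π) × 24.00 h = (1.5327/π) × 24.00 = 11.71 h.

11.71 h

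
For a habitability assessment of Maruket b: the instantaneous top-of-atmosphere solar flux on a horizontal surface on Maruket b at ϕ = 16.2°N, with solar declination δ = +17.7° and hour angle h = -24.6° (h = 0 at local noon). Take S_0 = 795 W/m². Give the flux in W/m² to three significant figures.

cos θ_z = sin ϕ sin δ + cos ϕ cos δ cos h = 0.084823 + 0.831801 = 0.916624.
Flux = S_0 · cos θ_z = 795 × 0.916624 = 728.7 W/m².

729 W/m²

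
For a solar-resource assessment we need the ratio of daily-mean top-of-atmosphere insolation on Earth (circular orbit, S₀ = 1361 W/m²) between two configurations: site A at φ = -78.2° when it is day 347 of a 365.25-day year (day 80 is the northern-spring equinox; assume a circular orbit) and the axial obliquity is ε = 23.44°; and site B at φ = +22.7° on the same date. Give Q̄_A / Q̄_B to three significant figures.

— Configuration A (φ=-78.2°):
Solar longitude: λ_s = 360° × (347 − 80)/365.25 = 263.162°.
sin δ = sin 23.44° × sin 263.162° = -0.39496, so δ = -23.263°.
cos H₀ = −tan(-78.2°) tan(-23.263°) = -2.0579 ≤ −1 ⇒ polar day, H₀ = π.
Bracket: H₀ sin φ sin δ + cos φ cos δ sin H₀ = 3.1416×-0.97887×-0.39496 + 0.20450×0.91870×0.00000 = 1.214588 + 0.000000 = 1.214588.
Q̄ = (S₀/π) × [bracket] = (1361/π) × 1.214588 = 526.18 W/m².
— Configuration B (φ=+22.7°):
cos H₀ = −tan(+22.7°) tan(-23.263°) = 0.1798, H₀ = 1.3900 rad.
Bracket: H₀ sin φ sin δ + cos φ cos δ sin H₀ = 1.3900×0.38591×-0.39496 + 0.92254×0.91870×0.98370 = -0.211862 + 0.833723 = 0.621861.
Q̄ = (S₀/π) × [bracket] = (1361/π) × 0.621861 = 269.40 W/m².
Ratio Q̄_A / Q̄_B = 526.18 / 269.40 = 1.953.

Q̄_A / Q̄_B ≈ 1.95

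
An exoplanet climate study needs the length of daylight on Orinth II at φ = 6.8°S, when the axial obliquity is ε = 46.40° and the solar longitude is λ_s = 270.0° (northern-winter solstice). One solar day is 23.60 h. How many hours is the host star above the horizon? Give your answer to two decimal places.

Solar declination: sin δ = sin ε · sin λ_s = sin 46.40° × sin 270.0° = -0.72417, so δ = -46.400°.
cos H₀ = −tan φ · tan δ = −tan(-6.8°) × tan(-46.400°) = -0.1252, so H₀ = 1.6963 rad = 97.19°.
Daylight = 2H₀/(2π) × 23.60 h = (1.6963/π) × 23.60 = 12.74 h.

12.74 h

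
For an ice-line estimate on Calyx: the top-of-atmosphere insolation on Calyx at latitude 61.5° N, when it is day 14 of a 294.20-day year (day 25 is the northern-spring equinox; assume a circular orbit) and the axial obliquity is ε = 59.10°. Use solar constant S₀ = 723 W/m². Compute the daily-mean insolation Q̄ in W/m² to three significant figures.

Solar longitude: λ_s = 360° × (14 − 25)/294.20 = -13.460°, i.e. -13.460° + 360° = 346.540°.
sin δ = sin 59.10° × sin 346.540° = -0.19973, so δ = -11.521°.
cos H₀ = −tan(+61.5°) tan(-11.521°) = 0.3754, H₀ = 1.1859 rad.
Bracket: H₀ sin φ sin δ + cos φ cos δ sin H₀ = 1.1859×0.87882×-0.19973 + 0.47716×0.97985×0.92685 = -0.208157 + 0.433344 = 0.225187.
Q̄ = (S₀/π) × [bracket] = (723/π) × 0.225187 = 51.82 W/m².

Q̄ ≈ 51.8 W/m²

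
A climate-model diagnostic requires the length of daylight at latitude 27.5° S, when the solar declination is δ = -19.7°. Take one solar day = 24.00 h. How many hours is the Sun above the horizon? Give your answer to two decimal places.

cos h₀ = −tan ϕ · tan δ = −tan(-27.5°) × tan(-19.700°) = -0.1864, so h₀ = 1.7583 rad = 100.74°.
Daylight = 2h₀/(2π) × 24.00 h = (1.7583/π) × 24.00 = 13.43 h.

13.43 h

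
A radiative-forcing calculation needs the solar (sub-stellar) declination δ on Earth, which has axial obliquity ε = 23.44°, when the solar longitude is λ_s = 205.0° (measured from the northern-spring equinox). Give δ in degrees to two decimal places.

sin δ = sin ε · sin λ_s = sin 23.44° × sin 205.0° = -0.168113.
δ = arcsin(-0.168113) = -9.68°.

δ = -9.68°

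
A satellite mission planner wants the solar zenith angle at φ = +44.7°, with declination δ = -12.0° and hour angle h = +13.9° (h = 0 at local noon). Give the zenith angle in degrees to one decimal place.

θ_z = 58.1°

cos θ_z = sin φ sin δ + cos φ cos δ cos h = -0.146244 + 0.674907 = 0.528663.
θ_z = arccos(0.528663) = 58.1°.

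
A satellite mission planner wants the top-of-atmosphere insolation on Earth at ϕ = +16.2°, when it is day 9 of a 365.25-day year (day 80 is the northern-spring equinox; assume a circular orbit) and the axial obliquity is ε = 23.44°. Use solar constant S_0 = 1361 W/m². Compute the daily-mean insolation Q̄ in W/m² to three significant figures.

Solar longitude: L_s = 360° × (9 − 80)/365.25 = -69.979°, i.e. -69.979° + 360° = 290.021°.
sin δ = sin 23.44° × sin 290.021° = -0.37375, so δ = -21.947°.
cos h₀ = −tan(+16.2°) tan(-21.947°) = 0.1171, h₀ = 1.4535 rad.
Bracket: h₀ sin ϕ sin δ + cos ϕ cos δ sin h₀ = 1.4535×0.27899×-0.37375 + 0.96029×0.92753×0.99312 = -0.151560 + 0.884570 = 0.733010.
Q̄ = (S_0/π) × [bracket] = (1361/π) × 0.733010 = 317.6 W/m².

Q̄ ≈ 318 W/m²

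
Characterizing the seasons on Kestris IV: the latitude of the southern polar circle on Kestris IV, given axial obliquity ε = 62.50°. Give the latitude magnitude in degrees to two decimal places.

The polar circle is the lowest latitude that experiences at least one full rotation of continuous darkness at the northern-summer solstice; it lies at |φ| = 90° − ε = 90° − 62.50° = 27.50°.

27.50°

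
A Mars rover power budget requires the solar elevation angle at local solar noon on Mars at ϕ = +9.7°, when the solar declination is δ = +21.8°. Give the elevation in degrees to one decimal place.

77.9°

At local noon the hour angle is zero, so the zenith angle equals |ϕ − δ| = |+9.7° − (+21.800°)| = 12.100°.
Elevation = 90° − 12.100° = 77.9°.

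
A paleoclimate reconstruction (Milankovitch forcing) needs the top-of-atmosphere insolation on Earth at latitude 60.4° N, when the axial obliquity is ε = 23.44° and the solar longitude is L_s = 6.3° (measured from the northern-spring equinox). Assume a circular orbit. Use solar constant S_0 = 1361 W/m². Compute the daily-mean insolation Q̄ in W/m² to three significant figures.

Q̄ ≈ 240 W/m²

Solar declination: sin δ = sin ε · sin L_s = sin 23.44° × sin 6.3° = 0.04365, so δ = +2.502°.
cos h₀ = −tan(+60.4°) tan(+2.502°) = -0.0769, h₀ = 1.6478 rad.
Bracket: h₀ sin ϕ sin δ + cos ϕ cos δ sin h₀ = 1.6478×0.86949×0.04365 + 0.49394×0.99905×0.99704 = 0.062539 + 0.492010 = 0.554549.
Q̄ = (S_0/π) × [bracket] = (1361/π) × 0.554549 = 240.2 W/m².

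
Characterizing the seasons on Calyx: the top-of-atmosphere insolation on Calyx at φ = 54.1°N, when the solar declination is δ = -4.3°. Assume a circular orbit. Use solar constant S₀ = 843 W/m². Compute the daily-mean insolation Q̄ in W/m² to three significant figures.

Q̄ ≈ 132 W/m²

cos H₀ = −tan(+54.1°) tan(-4.300°) = 0.1039, H₀ = 1.4667 rad.
Bracket: H₀ sin φ sin δ + cos φ cos δ sin H₀ = 1.4667×0.81004×-0.07498 + 0.58637×0.99719×0.99459 = -0.089083 + 0.581559 = 0.492476.
Q̄ = (S₀/π) × [bracket] = (843/π) × 0.492476 = 132.1 W/m².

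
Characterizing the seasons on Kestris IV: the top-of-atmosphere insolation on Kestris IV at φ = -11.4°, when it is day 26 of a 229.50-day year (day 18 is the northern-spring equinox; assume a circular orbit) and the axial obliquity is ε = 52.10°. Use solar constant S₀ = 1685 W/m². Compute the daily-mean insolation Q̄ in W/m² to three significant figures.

Q̄ ≈ 490 W/m²

Solar longitude: λ_s = 360° × (26 − 18)/229.50 = 12.549°.
sin δ = sin 52.10° × sin 12.549° = 0.17145, so δ = +9.872°.
cos H₀ = −tan(-11.4°) tan(+9.872°) = 0.0351, H₀ = 1.5357 rad.
Bracket: H₀ sin φ sin δ + cos φ cos δ sin H₀ = 1.5357×-0.19766×0.17145 + 0.98027×0.98519×0.99938 = -0.052043 + 0.965153 = 0.913110.
Q̄ = (S₀/π) × [bracket] = (1685/π) × 0.913110 = 489.7 W/m².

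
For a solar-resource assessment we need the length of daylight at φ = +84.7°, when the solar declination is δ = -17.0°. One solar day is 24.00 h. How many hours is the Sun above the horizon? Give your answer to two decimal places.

0.00 h

cos H₀ = −tan φ · tan δ = 3.2957 ≥ 1, so the Sun never rises (polar night) and H₀ = 0.
Daylight = 2H₀/(2π) × 24.00 h = (0.0000/π) × 24.00 = 0.00 h.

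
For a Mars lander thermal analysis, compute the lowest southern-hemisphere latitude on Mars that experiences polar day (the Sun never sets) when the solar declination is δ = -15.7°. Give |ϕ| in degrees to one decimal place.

Polar day requires cos h₀ = −tan ϕ tan δ ≤ −1, i.e. tan ϕ tan δ ≥ 1.
The boundary is |tan ϕ| · |tan δ| = 1, so |ϕ| = 90° − |δ| = 90° − 15.7° = 74.3° in the southern hemisphere.

|ϕ| = 74.3°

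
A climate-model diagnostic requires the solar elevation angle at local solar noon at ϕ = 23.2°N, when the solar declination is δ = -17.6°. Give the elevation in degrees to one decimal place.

49.2°

At local noon the hour angle is zero, so the zenith angle equals |ϕ − δ| = |+23.2° − (-17.600°)| = 40.800°.
Elevation = 90° − 40.800° = 49.2°.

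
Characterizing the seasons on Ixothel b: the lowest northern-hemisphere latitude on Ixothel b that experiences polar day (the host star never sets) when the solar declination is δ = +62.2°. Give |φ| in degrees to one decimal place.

|φ| = 27.8°

Polar day requires cos H₀ = −tan φ tan δ ≤ −1, i.e. tan φ tan δ ≥ 1.
The boundary is |tan φ| · |tan δ| = 1, so |φ| = 90° − |δ| = 90° − 62.2° = 27.8° in the northern hemisphere.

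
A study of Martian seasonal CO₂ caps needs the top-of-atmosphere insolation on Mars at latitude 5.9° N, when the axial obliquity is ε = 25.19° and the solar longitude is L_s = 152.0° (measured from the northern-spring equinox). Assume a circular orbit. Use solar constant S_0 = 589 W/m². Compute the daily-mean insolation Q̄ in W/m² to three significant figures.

Q̄ ≈ 189 W/m²

Solar declination: sin δ = sin ε · sin L_s = sin 25.19° × sin 152.0° = 0.19982, so δ = +11.526°.
cos h₀ = −tan(+5.9°) tan(+11.526°) = -0.0211, h₀ = 1.5919 rad.
Bracket: h₀ sin ϕ sin δ + cos ϕ cos δ sin h₀ = 1.5919×0.10279×0.19982 + 0.99470×0.97983×0.99978 = 0.032697 + 0.974422 = 1.007119.
Q̄ = (S_0/π) × [bracket] = (589/π) × 1.007119 = 188.8 W/m².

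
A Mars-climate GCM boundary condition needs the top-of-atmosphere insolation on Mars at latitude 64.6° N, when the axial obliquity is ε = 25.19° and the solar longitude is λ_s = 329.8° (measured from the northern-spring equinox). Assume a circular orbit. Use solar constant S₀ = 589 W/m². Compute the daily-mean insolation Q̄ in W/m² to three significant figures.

Solar declination: sin δ = sin ε · sin λ_s = sin 25.19° × sin 329.8° = -0.21410, so δ = -12.362°.
cos H₀ = −tan(+64.6°) tan(-12.362°) = 0.4616, H₀ = 1.0910 rad.
Bracket: H₀ sin φ sin δ + cos φ cos δ sin H₀ = 1.0910×0.90334×-0.21410 + 0.42894×0.97681×0.88709 = -0.211005 + 0.371684 = 0.160679.
Q̄ = (S₀/π) × [bracket] = (589/π) × 0.160679 = 30.12 W/m².

Q̄ ≈ 30.1 W/m²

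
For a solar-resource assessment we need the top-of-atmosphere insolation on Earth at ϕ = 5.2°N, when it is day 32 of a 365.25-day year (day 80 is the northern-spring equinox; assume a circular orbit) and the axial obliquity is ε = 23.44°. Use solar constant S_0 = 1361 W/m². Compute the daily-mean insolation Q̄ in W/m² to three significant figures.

Solar longitude: L_s = 360° × (32 − 80)/365.25 = -47.310°, i.e. -47.310° + 360° = 312.690°.
sin δ = sin 23.44° × sin 312.690° = -0.29239, so δ = -17.001°.
cos h₀ = −tan(+5.2°) tan(-17.001°) = 0.0278, h₀ = 1.5430 rad.
Bracket: h₀ sin ϕ sin δ + cos ϕ cos δ sin h₀ = 1.5430×0.09063×-0.29239 + 0.99588×0.95630×0.99961 = -0.040888 + 0.951989 = 0.911101.
Q̄ = (S_0/π) × [bracket] = (1361/π) × 0.911101 = 394.7 W/m².

Q̄ ≈ 395 W/m²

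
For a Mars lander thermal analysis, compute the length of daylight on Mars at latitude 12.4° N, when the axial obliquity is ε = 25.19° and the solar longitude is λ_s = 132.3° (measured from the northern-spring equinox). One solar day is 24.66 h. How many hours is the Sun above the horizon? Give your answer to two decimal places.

12.90 h

Solar declination: sin δ = sin ε · sin λ_s = sin 25.19° × sin 132.3° = 0.31480, so δ = +18.349°.
cos H₀ = −tan φ · tan δ = −tan(+12.4°) × tan(+18.349°) = -0.0729, so H₀ = 1.6438 rad = 94.18°.
Daylight = 2H₀/(2π) × 24.66 h = (1.6438/π) × 24.66 = 12.90 h.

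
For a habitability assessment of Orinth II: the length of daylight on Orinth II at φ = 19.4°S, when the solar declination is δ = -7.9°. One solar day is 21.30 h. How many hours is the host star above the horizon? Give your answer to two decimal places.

cos H₀ = −tan φ · tan δ = −tan(-19.4°) × tan(-7.900°) = -0.0489, so H₀ = 1.6197 rad = 92.80°.
Daylight = 2H₀/(2π) × 21.30 h = (1.6197/π) × 21.30 = 10.98 h.

10.98 h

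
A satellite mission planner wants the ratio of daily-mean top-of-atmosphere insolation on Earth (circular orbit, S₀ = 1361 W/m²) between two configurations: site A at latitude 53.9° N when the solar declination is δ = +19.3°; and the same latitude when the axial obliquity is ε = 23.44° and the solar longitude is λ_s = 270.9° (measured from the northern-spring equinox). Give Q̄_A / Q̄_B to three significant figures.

— Configuration A (φ=+53.9°):
cos H₀ = −tan(+53.9°) tan(+19.300°) = -0.4802, H₀ = 2.0717 rad.
Bracket: H₀ sin φ sin δ + cos φ cos δ sin H₀ = 2.0717×0.80799×0.33051 + 0.58920×0.94380×0.87714 = 0.553245 + 0.487766 = 1.041011.
Q̄ = (S₀/π) × [bracket] = (1361/π) × 1.041011 = 450.99 W/m².
— Configuration B (φ=+53.9°):
Solar declination: sin δ = sin ε · sin λ_s = sin 23.44° × sin 270.9° = -0.39774, so δ = -23.437°.
cos H₀ = −tan(+53.9°) tan(-23.437°) = 0.5945, H₀ = 0.9342 rad.
Bracket: H₀ sin φ sin δ + cos φ cos δ sin H₀ = 0.9342×0.80799×-0.39774 + 0.58920×0.91750×0.80411 = -0.300224 + 0.434695 = 0.134471.
Q̄ = (S₀/π) × [bracket] = (1361/π) × 0.134471 = 58.255 W/m².
Ratio Q̄_A / Q̄_B = 450.99 / 58.255 = 7.742.

Q̄_A / Q̄_B ≈ 7.74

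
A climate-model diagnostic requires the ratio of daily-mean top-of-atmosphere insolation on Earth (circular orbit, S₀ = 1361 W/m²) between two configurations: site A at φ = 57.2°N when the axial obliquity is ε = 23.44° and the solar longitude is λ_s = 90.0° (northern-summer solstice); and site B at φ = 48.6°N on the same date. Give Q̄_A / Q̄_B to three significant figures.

Q̄_A / Q̄_B ≈ 0.991

— Configuration A (φ=+57.2°):
Solar declination: sin δ = sin ε · sin λ_s = sin 23.44° × sin 90.0° = 0.39779, so δ = +23.440°.
cos H₀ = −tan(+57.2°) tan(+23.440°) = -0.6728, H₀ = 2.3087 rad.
Bracket: H₀ sin φ sin δ + cos φ cos δ sin H₀ = 2.3087×0.84057×0.39779 + 0.54171×0.91748×0.73986 = 0.771961 + 0.367716 = 1.139677.
Q̄ = (S₀/π) × [bracket] = (1361/π) × 1.139677 = 493.73 W/m².
— Configuration B (φ=+48.6°):
cos H₀ = −tan(+48.6°) tan(+23.440°) = -0.4918, H₀ = 2.0849 rad.
Bracket: H₀ sin φ sin δ + cos φ cos δ sin H₀ = 2.0849×0.75011×0.39779 + 0.66131×0.91748×0.87072 = 0.622106 + 0.528300 = 1.150406.
Q̄ = (S₀/π) × [bracket] = (1361/π) × 1.150406 = 498.38 W/m².
Ratio Q̄_A / Q̄_B = 493.73 / 498.38 = 0.9907.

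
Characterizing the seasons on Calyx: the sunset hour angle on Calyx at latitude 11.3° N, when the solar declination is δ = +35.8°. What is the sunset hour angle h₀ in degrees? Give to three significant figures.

h₀ = 98.3°

cos h₀ = −tan ϕ · tan δ = −tan(+11.3°) × tan(+35.800°) = -0.1441, so h₀ = 1.7154 rad = 98.29°.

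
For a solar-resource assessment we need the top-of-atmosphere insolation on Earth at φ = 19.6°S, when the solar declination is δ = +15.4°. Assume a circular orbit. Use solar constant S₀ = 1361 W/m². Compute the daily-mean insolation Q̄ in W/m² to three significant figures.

Q̄ ≈ 335 W/m²

cos H₀ = −tan(-19.6°) tan(+15.400°) = 0.0981, H₀ = 1.4726 rad.
Bracket: H₀ sin φ sin δ + cos φ cos δ sin H₀ = 1.4726×-0.33545×0.26556 + 0.94206×0.96410×0.99518 = -0.131182 + 0.903862 = 0.772680.
Q̄ = (S₀/π) × [bracket] = (1361/π) × 0.772680 = 334.7 W/m².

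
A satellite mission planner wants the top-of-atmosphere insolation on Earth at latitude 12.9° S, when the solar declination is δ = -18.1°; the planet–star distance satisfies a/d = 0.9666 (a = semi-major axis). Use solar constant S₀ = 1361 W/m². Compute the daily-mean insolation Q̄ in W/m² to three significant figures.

cos H₀ = −tan(-12.9°) tan(-18.100°) = -0.0749, H₀ = 1.6457 rad.
Bracket: H₀ sin φ sin δ + cos φ cos δ sin H₀ = 1.6457×-0.22325×-0.31068 + 0.97476×0.95052×0.99719 = 0.114145 + 0.923925 = 1.038070.
Inverse-square distance factor (a/d)² = 0.9666² = 0.934316.
Q̄ = (S₀/π) × 0.934316 × [bracket] = (1361/π) × 0.934316 × 1.038070 = 420.2 W/m².

Q̄ ≈ 420 W/m²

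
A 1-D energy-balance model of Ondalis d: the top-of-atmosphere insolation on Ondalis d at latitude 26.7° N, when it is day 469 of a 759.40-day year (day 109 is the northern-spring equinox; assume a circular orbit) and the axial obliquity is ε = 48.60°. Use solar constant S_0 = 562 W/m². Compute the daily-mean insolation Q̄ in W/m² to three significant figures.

Solar longitude: L_s = 360° × (469 − 109)/759.40 = 170.661°.
sin δ = sin 48.60° × sin 170.661° = 0.12172, so δ = +6.992°.
cos h₀ = −tan(+26.7°) tan(+6.992°) = -0.0617, h₀ = 1.6325 rad.
Bracket: h₀ sin ϕ sin δ + cos ϕ cos δ sin h₀ = 1.6325×0.44932×0.12172 + 0.89337×0.99256×0.99810 = 0.089283 + 0.885039 = 0.974322.
Q̄ = (S_0/π) × [bracket] = (562/π) × 0.974322 = 174.3 W/m².

Q̄ ≈ 174 W/m²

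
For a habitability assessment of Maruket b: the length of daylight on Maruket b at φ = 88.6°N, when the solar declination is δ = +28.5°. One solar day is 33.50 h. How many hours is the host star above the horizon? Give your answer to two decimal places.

Sunrise equation: cos H₀ = −tan φ · tan δ = -22.2163 ≤ −1, so the host star never sets (polar day) and H₀ = π.
Daylight = 2H₀/(2π) × 33.50 h = (3.1416/π) × 33.50 = 33.50 h.

33.50 h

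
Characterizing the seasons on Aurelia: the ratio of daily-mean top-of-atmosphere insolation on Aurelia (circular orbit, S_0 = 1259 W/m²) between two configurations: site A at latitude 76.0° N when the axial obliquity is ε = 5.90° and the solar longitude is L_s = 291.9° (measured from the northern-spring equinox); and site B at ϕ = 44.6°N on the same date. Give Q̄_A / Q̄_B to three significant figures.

Q̄_A / Q̄_B ≈ 0.187

— Configuration A (ϕ=+76.0°):
Solar declination: sin δ = sin ε · sin L_s = sin 5.90° × sin 291.9° = -0.09537, so δ = -5.473°.
cos h₀ = −tan(+76.0°) tan(-5.473°) = 0.3843, h₀ = 1.1764 rad.
Bracket: h₀ sin ϕ sin δ + cos ϕ cos δ sin h₀ = 1.1764×0.97030×-0.09537 + 0.24192×0.99544×0.92322 = -0.108861 + 0.222327 = 0.113466.
Q̄ = (S_0/π) × [bracket] = (1259/π) × 0.113466 = 45.472 W/m².
— Configuration B (ϕ=+44.6°):
cos h₀ = −tan(+44.6°) tan(-5.473°) = 0.0945, h₀ = 1.4762 rad.
Bracket: h₀ sin ϕ sin δ + cos ϕ cos δ sin h₀ = 1.4762×0.70215×-0.09537 + 0.71203×0.99544×0.99553 = -0.098852 + 0.705615 = 0.606763.
Q̄ = (S_0/π) × [bracket] = (1259/π) × 0.606763 = 243.16 W/m².
Ratio Q̄_A / Q̄_B = 45.472 / 243.16 = 0.1870.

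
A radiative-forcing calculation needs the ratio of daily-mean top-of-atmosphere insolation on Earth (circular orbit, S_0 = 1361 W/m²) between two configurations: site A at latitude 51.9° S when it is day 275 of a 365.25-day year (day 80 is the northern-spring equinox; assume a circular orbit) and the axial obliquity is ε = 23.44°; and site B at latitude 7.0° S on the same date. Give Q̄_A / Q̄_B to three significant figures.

Q̄_A / Q̄_B ≈ 0.719

— Configuration A (ϕ=-51.9°):
Solar longitude: L_s = 360° × (275 − 80)/365.25 = 192.197°.
sin δ = sin 23.44° × sin 192.197° = -0.08404, so δ = -4.821°.
cos h₀ = −tan(-51.9°) tan(-4.821°) = -0.1076, h₀ = 1.6786 rad.
Bracket: h₀ sin ϕ sin δ + cos ϕ cos δ sin h₀ = 1.6786×-0.78694×-0.08404 + 0.61704×0.99646×0.99420 = 0.111013 + 0.611290 = 0.722303.
Q̄ = (S_0/π) × [bracket] = (1361/π) × 0.722303 = 312.92 W/m².
— Configuration B (ϕ=-7.0°):
cos h₀ = −tan(-7.0°) tan(-4.821°) = -0.0104, h₀ = 1.5812 rad.
Bracket: h₀ sin ϕ sin δ + cos ϕ cos δ sin h₀ = 1.5812×-0.12187×-0.08404 + 0.99255×0.99646×0.99995 = 0.016195 + 0.988987 = 1.005182.
Q̄ = (S_0/π) × [bracket] = (1361/π) × 1.005182 = 435.46 W/m².
Ratio Q̄_A / Q̄_B = 312.92 / 435.46 = 0.7186.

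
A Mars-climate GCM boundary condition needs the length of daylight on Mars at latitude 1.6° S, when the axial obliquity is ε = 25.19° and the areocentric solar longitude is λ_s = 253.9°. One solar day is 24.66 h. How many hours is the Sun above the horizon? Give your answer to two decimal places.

12.43 h

sin δ = sin 25.19° × sin 253.9° = -0.40893, so δ = -24.138°.
cos H₀ = −tan φ · tan δ = −tan(-1.6°) × tan(-24.138°) = -0.0125, so H₀ = 1.5833 rad = 90.72°.
Daylight = 2H₀/(2π) × 24.66 h = (1.5833/π) × 24.66 = 12.43 h.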